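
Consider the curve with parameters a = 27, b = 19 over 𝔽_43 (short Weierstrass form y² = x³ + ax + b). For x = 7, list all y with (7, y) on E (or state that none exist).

11, 32

x³ + 27x + 19 = 551 ≡ 35 (mod 43).
Square roots of 35 mod 43: 11 and 32 (since 11² = 121 ≡ 35).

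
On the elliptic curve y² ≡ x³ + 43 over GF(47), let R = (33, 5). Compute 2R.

(30, 21)

tangent at (33, 5): λ = (3·33² + 0)/(2·5) ≡ 24/10. 10⁻¹ ≡ 33 (mod 47), so λ ≡ 24·33 ≡ 40.
  x = λ² - 33 - 33 = 1600 - 66 ≡ 30; y = λ·(33 - 30) - 5 ≡ 21. → (30, 21)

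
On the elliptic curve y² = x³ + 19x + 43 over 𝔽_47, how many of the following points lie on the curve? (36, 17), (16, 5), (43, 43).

2

(36, 17): 17² ≡ 7, rhs ≡ 7 → on.
(16, 5): 5² ≡ 25, rhs ≡ 25 → on.
(43, 43): 43² ≡ 16, rhs ≡ 44 → off.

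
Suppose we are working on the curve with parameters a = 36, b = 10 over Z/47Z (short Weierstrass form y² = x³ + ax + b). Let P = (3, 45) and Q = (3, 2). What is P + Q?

The two points share x = 3 and their y-coordinates satisfy 45 + 2 ≡ 0 (mod 47), so they are inverses. Their sum is O.

O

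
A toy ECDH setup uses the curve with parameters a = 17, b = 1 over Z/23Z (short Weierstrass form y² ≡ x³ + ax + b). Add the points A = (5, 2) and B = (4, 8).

(5, 2) + (4, 8). λ = (8 - 2)/(4 - 5) ≡ 6/22 mod 23. 22⁻¹ ≡ 22 (mod 23), so λ ≡ 17.
  x = λ² - 5 - 4 = 289 - 9 ≡ 4; y = λ·(5 - 4) - 2 ≡ 15. → (4, 15)

(4, 15)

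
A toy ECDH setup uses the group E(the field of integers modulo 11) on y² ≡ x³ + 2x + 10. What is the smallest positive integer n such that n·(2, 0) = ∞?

2

2P: (2, 0) + (2, 0): same x and y₁ ≡ -y₂, so the sum is ∞.
2P = ∞, so the order is 2.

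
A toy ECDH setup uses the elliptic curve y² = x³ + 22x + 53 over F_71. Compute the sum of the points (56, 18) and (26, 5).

(56, 18) + (26, 5). λ = (5 - 18)/(26 - 56) ≡ 58/41 mod 71. 41⁻¹ ≡ 26 (mod 71), so λ ≡ 17.
  x = λ² - 56 - 26 = 289 - 82 ≡ 65; y = λ·(56 - 65) - 18 ≡ 42. → (65, 42)

(65, 42)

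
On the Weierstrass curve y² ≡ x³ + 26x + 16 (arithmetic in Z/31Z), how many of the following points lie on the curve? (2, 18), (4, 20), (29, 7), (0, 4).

3

(2, 18): 18² ≡ 14, rhs ≡ 14 → on.
(4, 20): 20² ≡ 28, rhs ≡ 29 → off.
(29, 7): 7² ≡ 18, rhs ≡ 18 → on.
(0, 4): 4² ≡ 16, rhs ≡ 16 → on.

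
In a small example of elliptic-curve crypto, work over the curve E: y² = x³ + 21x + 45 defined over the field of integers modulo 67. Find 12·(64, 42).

(34, 59)

Write Q = (64, 42).
Repeated addition: build up to 12Q.
2Q: tangent at (64, 42): λ = (3·64² + 21)/(2·42) ≡ 48/17. 17⁻¹ ≡ 4 (mod 67) since 17·4 = 68 ≡ 1, so λ ≡ 48·4 ≡ 58.
  x = λ² - 64 - 64 = 3364 - 128 ≡ 20; y = λ·(64 - 20) - 42 ≡ 31. → (20, 31)
3Q: (20, 31) + (64, 42). λ = (42 - 31)/(64 - 20) ≡ 11/44 mod 67. 44⁻¹ ≡ 32 (mod 67) since 44·32 = 1408 ≡ 1, so λ ≡ 17.
  x = λ² - 20 - 64 = 289 - 84 ≡ 4; y = λ·(20 - 4) - 31 ≡ 40. → (4, 40)
4Q: (4, 40) + (64, 42). λ = (42 - 40)/(64 - 4) ≡ 2/60 mod 67. 60⁻¹ ≡ 19 (mod 67), so λ ≡ 38.
  x = λ² - 4 - 64 = 1444 - 68 ≡ 36; y = λ·(4 - 36) - 40 ≡ 17. → (36, 17)
5Q: (36, 17) + (64, 42). λ = (42 - 17)/(64 - 36) ≡ 25/28 mod 67. 28⁻¹ ≡ 12 (mod 67), so λ ≡ 32.
  x = λ² - 36 - 64 = 1024 - 100 ≡ 53; y = λ·(36 - 53) - 17 ≡ 42. → (53, 42)
6Q: (53, 42) + (64, 42). λ = (42 - 42)/(64 - 53) ≡ 0/11 mod 67. 11⁻¹ ≡ 61 (mod 67), so λ ≡ 0.
  x = λ² - 53 - 64 = 0 - 117 ≡ 17; y = λ·(53 - 17) - 42 ≡ 25. → (17, 25)
7Q: (17, 25) + (64, 42). λ = (42 - 25)/(64 - 17) ≡ 17/47 mod 67. 47⁻¹ ≡ 10 (mod 67), so λ ≡ 36.
  x = λ² - 17 - 64 = 1296 - 81 ≡ 9; y = λ·(17 - 9) - 25 ≡ 62. → (9, 62)
8Q: (9, 62) + (64, 42). λ = (42 - 62)/(64 - 9) ≡ 47/55 mod 67. 55⁻¹ ≡ 39 (mod 67) since 55·39 = 2145 ≡ 1, so λ ≡ 24.
  x = λ² - 9 - 64 = 576 - 73 ≡ 34; y = λ·(9 - 34) - 62 ≡ 8. → (34, 8)
9Q: (34, 8) + (64, 42). λ = (42 - 8)/(64 - 34) ≡ 34/30 mod 67. 30⁻¹ ≡ 38 (mod 67), so λ ≡ 19.
  x = λ² - 34 - 64 = 361 - 98 ≡ 62; y = λ·(34 - 62) - 8 ≡ 63. → (62, 63)
10Q: (62, 63) + (64, 42). λ = (42 - 63)/(64 - 62) ≡ 46/2 mod 67. 2⁻¹ ≡ 34 (mod 67), so λ ≡ 23.
  x = λ² - 62 - 64 = 529 - 126 ≡ 1; y = λ·(62 - 1) - 63 ≡ 0. → (1, 0)
11Q: (1, 0) + (64, 42). λ = (42 - 0)/(64 - 1) ≡ 42/63 mod 67. 63⁻¹ ≡ 50 (mod 67), so λ ≡ 23.
  x = λ² - 1 - 64 = 529 - 65 ≡ 62; y = λ·(1 - 62) - 0 ≡ 4. → (62, 4)
12Q: (62, 4) + (64, 42). λ = (42 - 4)/(64 - 62) ≡ 38/2 mod 67. 2⁻¹ ≡ 34 (mod 67) since 2·34 = 68 ≡ 1, so λ ≡ 19.
  x = λ² - 62 - 64 = 361 - 126 ≡ 34; y = λ·(62 - 34) - 4 ≡ 59. → (34, 59)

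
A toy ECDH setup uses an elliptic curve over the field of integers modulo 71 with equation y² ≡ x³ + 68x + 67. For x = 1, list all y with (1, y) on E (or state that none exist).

none

x³ + 68x + 67 = 136 ≡ 65 (mod 71).
65 is a non-residue mod 71; no y exists.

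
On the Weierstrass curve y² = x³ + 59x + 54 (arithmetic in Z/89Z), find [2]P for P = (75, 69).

tangent at (75, 69): λ = (3·75² + 59)/(2·69) ≡ 24/49. 49⁻¹ ≡ 20 (mod 89), so λ ≡ 24·20 ≡ 35.
  x = λ² - 75 - 75 = 1225 - 150 ≡ 7; y = λ·(75 - 7) - 69 ≡ 86. → (7, 86)

(7, 86)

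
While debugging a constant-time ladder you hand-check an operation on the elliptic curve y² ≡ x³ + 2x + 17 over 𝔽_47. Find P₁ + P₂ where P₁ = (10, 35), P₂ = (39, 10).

(14, 43)

(10, 35) + (39, 10). λ = (10 - 35)/(39 - 10) ≡ 22/29 mod 47. 29⁻¹ ≡ 13 (mod 47), so λ ≡ 4.
  x = λ² - 10 - 39 = 16 - 49 ≡ 14; y = λ·(10 - 14) - 35 ≡ 43. → (14, 43)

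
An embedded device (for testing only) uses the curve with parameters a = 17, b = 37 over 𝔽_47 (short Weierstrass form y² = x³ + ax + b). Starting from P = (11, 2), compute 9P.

Repeated addition: build up to 9P.
2P: tangent at (11, 2): λ = (3·11² + 17)/(2·2) ≡ 4/4. 4⁻¹ ≡ 12 (mod 47), so λ ≡ 4·12 ≡ 1.
  x = λ² - 11 - 11 = 1 - 22 ≡ 26; y = λ·(11 - 26) - 2 ≡ 30. → (26, 30)
3P: (26, 30) + (11, 2). λ = (2 - 30)/(11 - 26) ≡ 19/32 mod 47. 32⁻¹ ≡ 25 (mod 47), so λ ≡ 5.
  x = λ² - 26 - 11 = 25 - 37 ≡ 35; y = λ·(26 - 35) - 30 ≡ 19. → (35, 19)
4P: (35, 19) + (11, 2). λ = (2 - 19)/(11 - 35) ≡ 30/23 mod 47. 23⁻¹ ≡ 45 (mod 47) since 23·45 = 1035 ≡ 1, so λ ≡ 34.
  x = λ² - 35 - 11 = 1156 - 46 ≡ 29; y = λ·(35 - 29) - 19 ≡ 44. → (29, 44)
5P: (29, 44) + (11, 2). λ = (2 - 44)/(11 - 29) ≡ 5/29 mod 47. 29⁻¹ ≡ 13 (mod 47), so λ ≡ 18.
  x = λ² - 29 - 11 = 324 - 40 ≡ 2; y = λ·(29 - 2) - 44 ≡ 19. → (2, 19)
6P: (2, 19) + (11, 2). λ = (2 - 19)/(11 - 2) ≡ 30/9 mod 47. 9⁻¹ ≡ 21 (mod 47), so λ ≡ 19.
  x = λ² - 2 - 11 = 361 - 13 ≡ 19; y = λ·(2 - 19) - 19 ≡ 34. → (19, 34)
7P: (19, 34) + (11, 2). λ = (2 - 34)/(11 - 19) ≡ 15/39 mod 47. 39⁻¹ ≡ 41 (mod 47), so λ ≡ 4.
  x = λ² - 19 - 11 = 16 - 30 ≡ 33; y = λ·(19 - 33) - 34 ≡ 4. → (33, 4)
8P: (33, 4) + (11, 2). λ = (2 - 4)/(11 - 33) ≡ 45/25 mod 47. 25⁻¹ ≡ 32 (mod 47), so λ ≡ 30.
  x = λ² - 33 - 11 = 900 - 44 ≡ 10; y = λ·(33 - 10) - 4 ≡ 28. → (10, 28)
9P: (10, 28) + (11, 2). λ = (2 - 28)/(11 - 10) ≡ 21/1 mod 47. 1⁻¹ ≡ 1 (mod 47) since 1·1 = 1 ≡ 1, so λ ≡ 21.
  x = λ² - 10 - 11 = 441 - 21 ≡ 44; y = λ·(10 - 44) - 28 ≡ 10. → (44, 10)

(44, 10)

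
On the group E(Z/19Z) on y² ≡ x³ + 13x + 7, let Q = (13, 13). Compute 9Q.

O

Double-and-add on 9 = (1001)₂. Start with Q = (13, 13) for the leading 1-bit.
double: tangent at (13, 13): λ = (3·13² + 13)/(2·13) ≡ 7/7. 7⁻¹ ≡ 11 (mod 19), so λ ≡ 7·11 ≡ 1.
  x = λ² - 13 - 13 = 1 - 26 ≡ 13; y = λ·(13 - 13) - 13 ≡ 6. → (13, 6)
double: tangent at (13, 6): λ = (3·13² + 13)/(2·6) ≡ 7/12. 12⁻¹ ≡ 8 (mod 19), so λ ≡ 7·8 ≡ 18.
  x = λ² - 13 - 13 = 324 - 26 ≡ 13; y = λ·(13 - 13) - 6 ≡ 13. → (13, 13)
double: tangent at (13, 13): λ = (3·13² + 13)/(2·13) ≡ 7/7. 7⁻¹ ≡ 11 (mod 19) since 7·11 = 77 ≡ 1, so λ ≡ 7·11 ≡ 1.
  x = λ² - 13 - 13 = 1 - 26 ≡ 13; y = λ·(13 - 13) - 13 ≡ 6. → (13, 6)
add Q: (13, 6) + (13, 13): same x and y₁ ≡ -y₂, so the sum is O.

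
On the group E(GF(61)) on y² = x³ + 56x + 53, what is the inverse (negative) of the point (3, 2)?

(3, 59)

-(3, 2) = (3, -2 mod 61) = (3, 59).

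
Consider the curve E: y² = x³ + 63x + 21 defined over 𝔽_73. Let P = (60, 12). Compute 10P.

(56, 13)

Repeated addition: build up to 10P.
2P: tangent at (60, 12): λ = (3·60² + 63)/(2·12) ≡ 59/24. 24⁻¹ ≡ 70 (mod 73), so λ ≡ 59·70 ≡ 42.
  x = λ² - 60 - 60 = 1764 - 120 ≡ 38; y = λ·(60 - 38) - 12 ≡ 36. → (38, 36)
3P: (38, 36) + (60, 12). λ = (12 - 36)/(60 - 38) ≡ 49/22 mod 73. 22⁻¹ ≡ 10 (mod 73) since 22·10 = 220 ≡ 1, so λ ≡ 52.
  x = λ² - 38 - 60 = 2704 - 98 ≡ 51; y = λ·(38 - 51) - 36 ≡ 18. → (51, 18)
4P: (51, 18) + (60, 12). λ = (12 - 18)/(60 - 51) ≡ 67/9 mod 73. 9⁻¹ ≡ 65 (mod 73), so λ ≡ 48.
  x = λ² - 51 - 60 = 2304 - 111 ≡ 3; y = λ·(51 - 3) - 18 ≡ 23. → (3, 23)
5P: (3, 23) + (60, 12). λ = (12 - 23)/(60 - 3) ≡ 62/57 mod 73. 57⁻¹ ≡ 41 (mod 73), so λ ≡ 60.
  x = λ² - 3 - 60 = 3600 - 63 ≡ 33; y = λ·(3 - 33) - 23 ≡ 2. → (33, 2)
6P: (33, 2) + (60, 12). λ = (12 - 2)/(60 - 33) ≡ 10/27 mod 73. 27⁻¹ ≡ 46 (mod 73), so λ ≡ 22.
  x = λ² - 33 - 60 = 484 - 93 ≡ 26; y = λ·(33 - 26) - 2 ≡ 6. → (26, 6)
7P: (26, 6) + (60, 12). λ = (12 - 6)/(60 - 26) ≡ 6/34 mod 73. 34⁻¹ ≡ 58 (mod 73), so λ ≡ 56.
  x = λ² - 26 - 60 = 3136 - 86 ≡ 57; y = λ·(26 - 57) - 6 ≡ 10. → (57, 10)
8P: (57, 10) + (60, 12). λ = (12 - 10)/(60 - 57) ≡ 2/3 mod 73. 3⁻¹ ≡ 49 (mod 73), so λ ≡ 25.
  x = λ² - 57 - 60 = 625 - 117 ≡ 70; y = λ·(57 - 70) - 10 ≡ 30. → (70, 30)
9P: (70, 30) + (60, 12). λ = (12 - 30)/(60 - 70) ≡ 55/63 mod 73. 63⁻¹ ≡ 51 (mod 73), so λ ≡ 31.
  x = λ² - 70 - 60 = 961 - 130 ≡ 28; y = λ·(70 - 28) - 30 ≡ 31. → (28, 31)
10P: (28, 31) + (60, 12). λ = (12 - 31)/(60 - 28) ≡ 54/32 mod 73. 32⁻¹ ≡ 16 (mod 73), so λ ≡ 61.
  x = λ² - 28 - 60 = 3721 - 88 ≡ 56; y = λ·(28 - 56) - 31 ≡ 13. → (56, 13)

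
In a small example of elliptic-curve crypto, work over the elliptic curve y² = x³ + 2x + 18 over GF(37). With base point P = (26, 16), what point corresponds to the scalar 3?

(28, 14)

Repeated addition: build up to 3P.
2P: tangent at (26, 16): λ = (3·26² + 2)/(2·16) ≡ 32/32. 32⁻¹ ≡ 22 (mod 37), so λ ≡ 32·22 ≡ 1.
  x = λ² - 26 - 26 = 1 - 52 ≡ 23; y = λ·(26 - 23) - 16 ≡ 24. → (23, 24)
3P: (23, 24) + (26, 16). λ = (16 - 24)/(26 - 23) ≡ 29/3 mod 37. 3⁻¹ ≡ 25 (mod 37), so λ ≡ 22.
  x = λ² - 23 - 26 = 484 - 49 ≡ 28; y = λ·(23 - 28) - 24 ≡ 14. → (28, 14)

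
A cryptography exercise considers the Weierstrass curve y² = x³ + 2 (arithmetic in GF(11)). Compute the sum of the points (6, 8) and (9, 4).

(6, 8) + (9, 4). λ = (4 - 8)/(9 - 6) ≡ 7/3 mod 11. 3⁻¹ ≡ 4 (mod 11), so λ ≡ 6.
  x = λ² - 6 - 9 = 36 - 15 ≡ 10; y = λ·(6 - 10) - 8 ≡ 1. → (10, 1)

(10, 1)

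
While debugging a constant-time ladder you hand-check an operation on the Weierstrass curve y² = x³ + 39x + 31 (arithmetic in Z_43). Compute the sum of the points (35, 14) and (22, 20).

(35, 14) + (22, 20). λ = (20 - 14)/(22 - 35) ≡ 6/30 mod 43. 30⁻¹ ≡ 33 (mod 43) since 30·33 = 990 ≡ 1, so λ ≡ 26.
  x = λ² - 35 - 22 = 676 - 57 ≡ 17; y = λ·(35 - 17) - 14 ≡ 24. → (17, 24)

(17, 24)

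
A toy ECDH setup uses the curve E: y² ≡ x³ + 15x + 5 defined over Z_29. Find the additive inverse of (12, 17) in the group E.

-(12, 17) = (12, -17 mod 29) = (12, 12).

(12, 12)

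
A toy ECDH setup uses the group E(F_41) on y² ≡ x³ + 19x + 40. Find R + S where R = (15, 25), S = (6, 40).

(15, 25) + (6, 40). λ = (40 - 25)/(6 - 15) ≡ 15/32 mod 41. 32⁻¹ ≡ 9 (mod 41), so λ ≡ 12.
  x = λ² - 15 - 6 = 144 - 21 ≡ 0; y = λ·(15 - 0) - 25 ≡ 32. → (0, 32)

(0, 32)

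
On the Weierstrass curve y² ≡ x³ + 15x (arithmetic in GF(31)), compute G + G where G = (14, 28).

(5, 13)

tangent at (14, 28): λ = (3·14² + 15)/(2·28) ≡ 14/25. 25⁻¹ ≡ 5 (mod 31), so λ ≡ 14·5 ≡ 8.
  x = λ² - 14 - 14 = 64 - 28 ≡ 5; y = λ·(14 - 5) - 28 ≡ 13. → (5, 13)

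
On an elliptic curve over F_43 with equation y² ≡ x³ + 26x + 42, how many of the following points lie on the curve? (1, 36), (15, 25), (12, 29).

(1, 36): 36² ≡ 6, rhs ≡ 26 → off.
(15, 25): 25² ≡ 23, rhs ≡ 23 → on.
(12, 29): 29² ≡ 24, rhs ≡ 18 → off.

1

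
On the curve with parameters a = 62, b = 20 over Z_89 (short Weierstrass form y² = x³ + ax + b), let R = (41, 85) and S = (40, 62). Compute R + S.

(41, 85) + (40, 62). λ = (62 - 85)/(40 - 41) ≡ 66/88 mod 89. 88⁻¹ ≡ 88 (mod 89), so λ ≡ 23.
  x = λ² - 41 - 40 = 529 - 81 ≡ 3; y = λ·(41 - 3) - 85 ≡ 77. → (3, 77)

(3, 77)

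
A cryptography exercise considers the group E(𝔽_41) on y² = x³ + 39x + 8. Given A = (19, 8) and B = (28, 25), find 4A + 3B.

(0, 7)

First 4A:
Repeated addition: build up to 4A.
2A: tangent at (19, 8): λ = (3·19² + 39)/(2·8) ≡ 15/16. 16⁻¹ ≡ 18 (mod 41) since 16·18 = 288 ≡ 1, so λ ≡ 15·18 ≡ 24.
  x = λ² - 19 - 19 = 576 - 38 ≡ 5; y = λ·(19 - 5) - 8 ≡ 0. → (5, 0)
3A: (5, 0) + (19, 8). λ = (8 - 0)/(19 - 5) ≡ 8/14 mod 41. 14⁻¹ ≡ 3 (mod 41), so λ ≡ 24.
  x = λ² - 5 - 19 = 576 - 24 ≡ 19; y = λ·(5 - 19) - 0 ≡ 33. → (19, 33)
4A: (19, 33) + (19, 8): same x and y₁ ≡ -y₂, so the sum is O.
4A = O.
Next 3B:
Repeated addition: build up to 3B.
2B: tangent at (28, 25): λ = (3·28² + 39)/(2·25) ≡ 13/9. 9⁻¹ ≡ 32 (mod 41), so λ ≡ 13·32 ≡ 6.
  x = λ² - 28 - 28 = 36 - 56 ≡ 21; y = λ·(28 - 21) - 25 ≡ 17. → (21, 17)
3B: (21, 17) + (28, 25). λ = (25 - 17)/(28 - 21) ≡ 8/7 mod 41. 7⁻¹ ≡ 6 (mod 41), so λ ≡ 7.
  x = λ² - 21 - 28 = 49 - 49 ≡ 0; y = λ·(21 - 0) - 17 ≡ 7. → (0, 7)
3B = (0, 7).
Finally 4A + 3B:
O + (0, 7) = (0, 7) (identity).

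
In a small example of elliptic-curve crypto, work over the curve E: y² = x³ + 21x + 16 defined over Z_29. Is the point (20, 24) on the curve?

y² = 24² ≡ 25; x³ + 21x + 16 = 8436 ≡ 26 (mod 29). 25 ≠ 26.

no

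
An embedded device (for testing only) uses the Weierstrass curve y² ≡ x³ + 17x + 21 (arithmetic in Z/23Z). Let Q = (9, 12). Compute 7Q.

Repeated addition: build up to 7Q.
2Q: tangent at (9, 12): λ = (3·9² + 17)/(2·12) ≡ 7/1. 1⁻¹ ≡ 1 (mod 23), so λ ≡ 7·1 ≡ 7.
  x = λ² - 9 - 9 = 49 - 18 ≡ 8; y = λ·(9 - 8) - 12 ≡ 18. → (8, 18)
3Q: (8, 18) + (9, 12). λ = (12 - 18)/(9 - 8) ≡ 17/1 mod 23. 1⁻¹ ≡ 1 (mod 23), so λ ≡ 17.
  x = λ² - 8 - 9 = 289 - 17 ≡ 19; y = λ·(8 - 19) - 18 ≡ 2. → (19, 2)
4Q: (19, 2) + (9, 12). λ = (12 - 2)/(9 - 19) ≡ 10/13 mod 23. 13⁻¹ ≡ 16 (mod 23), so λ ≡ 22.
  x = λ² - 19 - 9 = 484 - 28 ≡ 19; y = λ·(19 - 19) - 2 ≡ 21. → (19, 21)
5Q: (19, 21) + (9, 12). λ = (12 - 21)/(9 - 19) ≡ 14/13 mod 23. 13⁻¹ ≡ 16 (mod 23), so λ ≡ 17.
  x = λ² - 19 - 9 = 289 - 28 ≡ 8; y = λ·(19 - 8) - 21 ≡ 5. → (8, 5)
6Q: (8, 5) + (9, 12). λ = (12 - 5)/(9 - 8) ≡ 7/1 mod 23. 1⁻¹ ≡ 1 (mod 23), so λ ≡ 7.
  x = λ² - 8 - 9 = 49 - 17 ≡ 9; y = λ·(8 - 9) - 5 ≡ 11. → (9, 11)
7Q: (9, 11) + (9, 12): same x and y₁ ≡ -y₂, so the sum is ∞.

O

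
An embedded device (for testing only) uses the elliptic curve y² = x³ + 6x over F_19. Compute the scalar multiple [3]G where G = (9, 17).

(1, 8)

Repeated addition: build up to 3G.
2G: tangent at (9, 17): λ = (3·9² + 6)/(2·17) ≡ 2/15. 15⁻¹ ≡ 14 (mod 19), so λ ≡ 2·14 ≡ 9.
  x = λ² - 9 - 9 = 81 - 18 ≡ 6; y = λ·(9 - 6) - 17 ≡ 10. → (6, 10)
3G: (6, 10) + (9, 17). λ = (17 - 10)/(9 - 6) ≡ 7/3 mod 19. 3⁻¹ ≡ 13 (mod 19), so λ ≡ 15.
  x = λ² - 6 - 9 = 225 - 15 ≡ 1; y = λ·(6 - 1) - 10 ≡ 8. → (1, 8)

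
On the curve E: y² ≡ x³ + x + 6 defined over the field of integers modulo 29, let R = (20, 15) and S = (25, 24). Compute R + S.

(20, 15) + (25, 24). λ = (24 - 15)/(25 - 20) ≡ 9/5 mod 29. 5⁻¹ ≡ 6 (mod 29) since 5·6 = 30 ≡ 1, so λ ≡ 25.
  x = λ² - 20 - 25 = 625 - 45 ≡ 0; y = λ·(20 - 0) - 15 ≡ 21. → (0, 21)

(0, 21)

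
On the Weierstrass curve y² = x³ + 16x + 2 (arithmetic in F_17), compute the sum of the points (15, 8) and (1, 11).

(2, 5)

(15, 8) + (1, 11). λ = (11 - 8)/(1 - 15) ≡ 3/3 mod 17. 3⁻¹ ≡ 6 (mod 17) since 3·6 = 18 ≡ 1, so λ ≡ 1.
  x = λ² - 15 - 1 = 1 - 16 ≡ 2; y = λ·(15 - 2) - 8 ≡ 5. → (2, 5)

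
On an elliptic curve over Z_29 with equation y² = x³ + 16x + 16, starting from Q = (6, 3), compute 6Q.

Double-and-add on 6 = (110)₂. Start with Q = (6, 3) for the leading 1-bit.
double: tangent at (6, 3): λ = (3·6² + 16)/(2·3) ≡ 8/6. 6⁻¹ ≡ 5 (mod 29) since 6·5 = 30 ≡ 1, so λ ≡ 8·5 ≡ 11.
  x = λ² - 6 - 6 = 121 - 12 ≡ 22; y = λ·(6 - 22) - 3 ≡ 24. → (22, 24)
add Q: (22, 24) + (6, 3). λ = (3 - 24)/(6 - 22) ≡ 8/13 mod 29. 13⁻¹ ≡ 9 (mod 29), so λ ≡ 14.
  x = λ² - 22 - 6 = 196 - 28 ≡ 23; y = λ·(22 - 23) - 24 ≡ 20. → (23, 20)
double: tangent at (23, 20): λ = (3·23² + 16)/(2·20) ≡ 8/11. 11⁻¹ ≡ 8 (mod 29), so λ ≡ 8·8 ≡ 6.
  x = λ² - 23 - 23 = 36 - 46 ≡ 19; y = λ·(23 - 19) - 20 ≡ 4. → (19, 4)

(19, 4)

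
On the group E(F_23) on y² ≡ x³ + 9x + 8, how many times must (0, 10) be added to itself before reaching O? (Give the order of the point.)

6

2P: tangent at (0, 10): λ = (3·0² + 9)/(2·10) ≡ 9/20. 20⁻¹ ≡ 15 (mod 23), so λ ≡ 9·15 ≡ 20.
  x = λ² - 0 - 0 = 400 - 0 ≡ 9; y = λ·(0 - 9) - 10 ≡ 17. → (9, 17)
3P: (9, 17) + (0, 10). λ = (10 - 17)/(0 - 9) ≡ 16/14 mod 23. 14⁻¹ ≡ 5 (mod 23), so λ ≡ 11.
  x = λ² - 9 - 0 = 121 - 9 ≡ 20; y = λ·(9 - 20) - 17 ≡ 0. → (20, 0)
4P: (20, 0) + (0, 10). λ = (10 - 0)/(0 - 20) ≡ 10/3 mod 23. 3⁻¹ ≡ 8 (mod 23) since 3·8 = 24 ≡ 1, so λ ≡ 11.
  x = λ² - 20 - 0 = 121 - 20 ≡ 9; y = λ·(20 - 9) - 0 ≡ 6. → (9, 6)
5P: (9, 6) + (0, 10). λ = (10 - 6)/(0 - 9) ≡ 4/14 mod 23. 14⁻¹ ≡ 5 (mod 23) since 14·5 = 70 ≡ 1, so λ ≡ 20.
  x = λ² - 9 - 0 = 400 - 9 ≡ 0; y = λ·(9 - 0) - 6 ≡ 13. → (0, 13)
6P: (0, 13) + (0, 10): same x and y₁ ≡ -y₂, so the sum is O.
6P = O, so the order is 6.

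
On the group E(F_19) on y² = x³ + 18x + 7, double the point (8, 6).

(10, 16)

tangent at (8, 6): λ = (3·8² + 18)/(2·6) ≡ 1/12. 12⁻¹ ≡ 8 (mod 19), so λ ≡ 1·8 ≡ 8.
  x = λ² - 8 - 8 = 64 - 16 ≡ 10; y = λ·(8 - 10) - 6 ≡ 16. → (10, 16)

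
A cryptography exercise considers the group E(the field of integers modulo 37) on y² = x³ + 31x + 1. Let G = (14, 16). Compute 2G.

(13, 23)

tangent at (14, 16): λ = (3·14² + 31)/(2·16) ≡ 27/32. 32⁻¹ ≡ 22 (mod 37), so λ ≡ 27·22 ≡ 2.
  x = λ² - 14 - 14 = 4 - 28 ≡ 13; y = λ·(14 - 13) - 16 ≡ 23. → (13, 23)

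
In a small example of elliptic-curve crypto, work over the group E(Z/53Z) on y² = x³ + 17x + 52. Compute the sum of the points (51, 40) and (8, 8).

(51, 40) + (8, 8). λ = (8 - 40)/(8 - 51) ≡ 21/10 mod 53. 10⁻¹ ≡ 16 (mod 53), so λ ≡ 18.
  x = λ² - 51 - 8 = 324 - 59 ≡ 0; y = λ·(51 - 0) - 40 ≡ 30. → (0, 30)

(0, 30)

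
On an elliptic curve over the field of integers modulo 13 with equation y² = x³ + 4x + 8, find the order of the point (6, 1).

10

2P: tangent at (6, 1): λ = (3·6² + 4)/(2·1) ≡ 8/2. 2⁻¹ ≡ 7 (mod 13) since 2·7 = 14 ≡ 1, so λ ≡ 8·7 ≡ 4.
  x = λ² - 6 - 6 = 16 - 12 ≡ 4; y = λ·(6 - 4) - 1 ≡ 7. → (4, 7)
3P: (4, 7) + (6, 1). λ = (1 - 7)/(6 - 4) ≡ 7/2 mod 13. 2⁻¹ ≡ 7 (mod 13) since 2·7 = 14 ≡ 1, so λ ≡ 10.
  x = λ² - 4 - 6 = 100 - 10 ≡ 12; y = λ·(4 - 12) - 7 ≡ 4. → (12, 4)
4P: (12, 4) + (6, 1). λ = (1 - 4)/(6 - 12) ≡ 10/7 mod 13. 7⁻¹ ≡ 2 (mod 13), so λ ≡ 7.
  x = λ² - 12 - 6 = 49 - 18 ≡ 5; y = λ·(12 - 5) - 4 ≡ 6. → (5, 6)
5P: (5, 6) + (6, 1). λ = (1 - 6)/(6 - 5) ≡ 8/1 mod 13. 1⁻¹ ≡ 1 (mod 13), so λ ≡ 8.
  x = λ² - 5 - 6 = 64 - 11 ≡ 1; y = λ·(5 - 1) - 6 ≡ 0. → (1, 0)
6P: (1, 0) + (6, 1). λ = (1 - 0)/(6 - 1) ≡ 1/5 mod 13. 5⁻¹ ≡ 8 (mod 13), so λ ≡ 8.
  x = λ² - 1 - 6 = 64 - 7 ≡ 5; y = λ·(1 - 5) - 0 ≡ 7. → (5, 7)
7P: (5, 7) + (6, 1). λ = (1 - 7)/(6 - 5) ≡ 7/1 mod 13. 1⁻¹ ≡ 1 (mod 13), so λ ≡ 7.
  x = λ² - 5 - 6 = 49 - 11 ≡ 12; y = λ·(5 - 12) - 7 ≡ 9. → (12, 9)
8P: (12, 9) + (6, 1). λ = (1 - 9)/(6 - 12) ≡ 5/7 mod 13. 7⁻¹ ≡ 2 (mod 13), so λ ≡ 10.
  x = λ² - 12 - 6 = 100 - 18 ≡ 4; y = λ·(12 - 4) - 9 ≡ 6. → (4, 6)
9P: (4, 6) + (6, 1). λ = (1 - 6)/(6 - 4) ≡ 8/2 mod 13. 2⁻¹ ≡ 7 (mod 13) since 2·7 = 14 ≡ 1, so λ ≡ 4.
  x = λ² - 4 - 6 = 16 - 10 ≡ 6; y = λ·(4 - 6) - 6 ≡ 12. → (6, 12)
10P: (6, 12) + (6, 1): same x and y₁ ≡ -y₂, so the sum is 𝒪.
10P = 𝒪, so the order is 10.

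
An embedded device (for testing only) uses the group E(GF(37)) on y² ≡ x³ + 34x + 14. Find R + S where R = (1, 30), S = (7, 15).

(26, 14)

(1, 30) + (7, 15). λ = (15 - 30)/(7 - 1) ≡ 22/6 mod 37. 6⁻¹ ≡ 31 (mod 37) since 6·31 = 186 ≡ 1, so λ ≡ 16.
  x = λ² - 1 - 7 = 256 - 8 ≡ 26; y = λ·(1 - 26) - 30 ≡ 14. → (26, 14)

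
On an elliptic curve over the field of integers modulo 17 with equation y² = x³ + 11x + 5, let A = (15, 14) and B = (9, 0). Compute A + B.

(6, 7)

(15, 14) + (9, 0). λ = (0 - 14)/(9 - 15) ≡ 3/11 mod 17. 11⁻¹ ≡ 14 (mod 17), so λ ≡ 8.
  x = λ² - 15 - 9 = 64 - 24 ≡ 6; y = λ·(15 - 6) - 14 ≡ 7. → (6, 7)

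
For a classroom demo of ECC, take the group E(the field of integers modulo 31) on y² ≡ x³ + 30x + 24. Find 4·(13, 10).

(13, 10)

Write Q = (13, 10).
Double-and-add on 4 = (100)₂. Start with Q = (13, 10) for the leading 1-bit.
double: tangent at (13, 10): λ = (3·13² + 30)/(2·10) ≡ 10/20. 20⁻¹ ≡ 14 (mod 31) since 20·14 = 280 ≡ 1, so λ ≡ 10·14 ≡ 16.
  x = λ² - 13 - 13 = 256 - 26 ≡ 13; y = λ·(13 - 13) - 10 ≡ 21. → (13, 21)
double: tangent at (13, 21): λ = (3·13² + 30)/(2·21) ≡ 10/11. 11⁻¹ ≡ 17 (mod 31), so λ ≡ 10·17 ≡ 15.
  x = λ² - 13 - 13 = 225 - 26 ≡ 13; y = λ·(13 - 13) - 21 ≡ 10. → (13, 10)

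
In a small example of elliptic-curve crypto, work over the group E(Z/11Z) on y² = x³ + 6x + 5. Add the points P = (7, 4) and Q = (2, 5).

(7, 4) + (2, 5). λ = (5 - 4)/(2 - 7) ≡ 1/6 mod 11. 6⁻¹ ≡ 2 (mod 11), so λ ≡ 2.
  x = λ² - 7 - 2 = 4 - 9 ≡ 6; y = λ·(7 - 6) - 4 ≡ 9. → (6, 9)

(6, 9)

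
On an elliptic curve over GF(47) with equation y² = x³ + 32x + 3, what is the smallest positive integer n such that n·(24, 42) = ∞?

10

2P: tangent at (24, 42): λ = (3·24² + 32)/(2·42) ≡ 21/37. 37⁻¹ ≡ 14 (mod 47), so λ ≡ 21·14 ≡ 12.
  x = λ² - 24 - 24 = 144 - 48 ≡ 2; y = λ·(24 - 2) - 42 ≡ 34. → (2, 34)
3P: (2, 34) + (24, 42). λ = (42 - 34)/(24 - 2) ≡ 8/22 mod 47. 22⁻¹ ≡ 15 (mod 47), so λ ≡ 26.
  x = λ² - 2 - 24 = 676 - 26 ≡ 39; y = λ·(2 - 39) - 34 ≡ 38. → (39, 38)
4P: (39, 38) + (24, 42). λ = (42 - 38)/(24 - 39) ≡ 4/32 mod 47. 32⁻¹ ≡ 25 (mod 47) since 32·25 = 800 ≡ 1, so λ ≡ 6.
  x = λ² - 39 - 24 = 36 - 63 ≡ 20; y = λ·(39 - 20) - 38 ≡ 29. → (20, 29)
5P: (20, 29) + (24, 42). λ = (42 - 29)/(24 - 20) ≡ 13/4 mod 47. 4⁻¹ ≡ 12 (mod 47), so λ ≡ 15.
  x = λ² - 20 - 24 = 225 - 44 ≡ 40; y = λ·(20 - 40) - 29 ≡ 0. → (40, 0)
6P: (40, 0) + (24, 42). λ = (42 - 0)/(24 - 40) ≡ 42/31 mod 47. 31⁻¹ ≡ 44 (mod 47), so λ ≡ 15.
  x = λ² - 40 - 24 = 225 - 64 ≡ 20; y = λ·(40 - 20) - 0 ≡ 18. → (20, 18)
7P: (20, 18) + (24, 42). λ = (42 - 18)/(24 - 20) ≡ 24/4 mod 47. 4⁻¹ ≡ 12 (mod 47), so λ ≡ 6.
  x = λ² - 20 - 24 = 36 - 44 ≡ 39; y = λ·(20 - 39) - 18 ≡ 9. → (39, 9)
8P: (39, 9) + (24, 42). λ = (42 - 9)/(24 - 39) ≡ 33/32 mod 47. 32⁻¹ ≡ 25 (mod 47), so λ ≡ 26.
  x = λ² - 39 - 24 = 676 - 63 ≡ 2; y = λ·(39 - 2) - 9 ≡ 13. → (2, 13)
9P: (2, 13) + (24, 42). λ = (42 - 13)/(24 - 2) ≡ 29/22 mod 47. 22⁻¹ ≡ 15 (mod 47), so λ ≡ 12.
  x = λ² - 2 - 24 = 144 - 26 ≡ 24; y = λ·(2 - 24) - 13 ≡ 5. → (24, 5)
10P: (24, 5) + (24, 42): same x and y₁ ≡ -y₂, so the sum is ∞.
10P = ∞, so the order is 10.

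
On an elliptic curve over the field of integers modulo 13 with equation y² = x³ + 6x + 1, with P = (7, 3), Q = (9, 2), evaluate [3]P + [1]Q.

First 3P:
Repeated addition: build up to 3P.
2P: tangent at (7, 3): λ = (3·7² + 6)/(2·3) ≡ 10/6. 6⁻¹ ≡ 11 (mod 13) since 6·11 = 66 ≡ 1, so λ ≡ 10·11 ≡ 6.
  x = λ² - 7 - 7 = 36 - 14 ≡ 9; y = λ·(7 - 9) - 3 ≡ 11. → (9, 11)
3P: (9, 11) + (7, 3). λ = (3 - 11)/(7 - 9) ≡ 5/11 mod 13. 11⁻¹ ≡ 6 (mod 13) since 11·6 = 66 ≡ 1, so λ ≡ 4.
  x = λ² - 9 - 7 = 16 - 16 ≡ 0; y = λ·(9 - 0) - 11 ≡ 12. → (0, 12)
3P = (0, 12).
Finally 3P + Q:
(0, 12) + (9, 2). λ = (2 - 12)/(9 - 0) ≡ 3/9 mod 13. 9⁻¹ ≡ 3 (mod 13), so λ ≡ 9.
  x = λ² - 0 - 9 = 81 - 9 ≡ 7; y = λ·(0 - 7) - 12 ≡ 3. → (7, 3)

(7, 3)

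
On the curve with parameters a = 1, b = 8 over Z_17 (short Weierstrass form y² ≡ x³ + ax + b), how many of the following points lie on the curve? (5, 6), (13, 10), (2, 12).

(5, 6): 6² ≡ 2, rhs ≡ 2 → on.
(13, 10): 10² ≡ 15, rhs ≡ 8 → off.
(2, 12): 12² ≡ 8, rhs ≡ 1 → off.

1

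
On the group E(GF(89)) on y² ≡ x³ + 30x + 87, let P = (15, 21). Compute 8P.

Repeated addition: build up to 8P.
2P: tangent at (15, 21): λ = (3·15² + 30)/(2·21) ≡ 82/42. 42⁻¹ ≡ 53 (mod 89) since 42·53 = 2226 ≡ 1, so λ ≡ 82·53 ≡ 74.
  x = λ² - 15 - 15 = 5476 - 30 ≡ 17; y = λ·(15 - 17) - 21 ≡ 9. → (17, 9)
3P: (17, 9) + (15, 21). λ = (21 - 9)/(15 - 17) ≡ 12/87 mod 89. 87⁻¹ ≡ 44 (mod 89) since 87·44 = 3828 ≡ 1, so λ ≡ 83.
  x = λ² - 17 - 15 = 6889 - 32 ≡ 4; y = λ·(17 - 4) - 9 ≡ 2. → (4, 2)
4P: (4, 2) + (15, 21). λ = (21 - 2)/(15 - 4) ≡ 19/11 mod 89. 11⁻¹ ≡ 81 (mod 89) since 11·81 = 891 ≡ 1, so λ ≡ 26.
  x = λ² - 4 - 15 = 676 - 19 ≡ 34; y = λ·(4 - 34) - 2 ≡ 19. → (34, 19)
5P: (34, 19) + (15, 21). λ = (21 - 19)/(15 - 34) ≡ 2/70 mod 89. 70⁻¹ ≡ 14 (mod 89), so λ ≡ 28.
  x = λ² - 34 - 15 = 784 - 49 ≡ 23; y = λ·(34 - 23) - 19 ≡ 22. → (23, 22)
6P: (23, 22) + (15, 21). λ = (21 - 22)/(15 - 23) ≡ 88/81 mod 89. 81⁻¹ ≡ 11 (mod 89) since 81·11 = 891 ≡ 1, so λ ≡ 78.
  x = λ² - 23 - 15 = 6084 - 38 ≡ 83; y = λ·(23 - 83) - 22 ≡ 15. → (83, 15)
7P: (83, 15) + (15, 21). λ = (21 - 15)/(15 - 83) ≡ 6/21 mod 89. 21⁻¹ ≡ 17 (mod 89) since 21·17 = 357 ≡ 1, so λ ≡ 13.
  x = λ² - 83 - 15 = 169 - 98 ≡ 71; y = λ·(83 - 71) - 15 ≡ 52. → (71, 52)
8P: (71, 52) + (15, 21). λ = (21 - 52)/(15 - 71) ≡ 58/33 mod 89. 33⁻¹ ≡ 27 (mod 89) since 33·27 = 891 ≡ 1, so λ ≡ 53.
  x = λ² - 71 - 15 = 2809 - 86 ≡ 53; y = λ·(71 - 53) - 52 ≡ 12. → (53, 12)

(53, 12)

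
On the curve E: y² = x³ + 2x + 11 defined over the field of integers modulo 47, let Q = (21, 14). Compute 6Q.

(46, 14)

Repeated addition: build up to 6Q.
2Q: tangent at (21, 14): λ = (3·21² + 2)/(2·14) ≡ 9/28. 28⁻¹ ≡ 42 (mod 47) since 28·42 = 1176 ≡ 1, so λ ≡ 9·42 ≡ 2.
  x = λ² - 21 - 21 = 4 - 42 ≡ 9; y = λ·(21 - 9) - 14 ≡ 10. → (9, 10)
3Q: (9, 10) + (21, 14). λ = (14 - 10)/(21 - 9) ≡ 4/12 mod 47. 12⁻¹ ≡ 4 (mod 47), so λ ≡ 16.
  x = λ² - 9 - 21 = 256 - 30 ≡ 38; y = λ·(9 - 38) - 10 ≡ 43. → (38, 43)
4Q: (38, 43) + (21, 14). λ = (14 - 43)/(21 - 38) ≡ 18/30 mod 47. 30⁻¹ ≡ 11 (mod 47), so λ ≡ 10.
  x = λ² - 38 - 21 = 100 - 59 ≡ 41; y = λ·(38 - 41) - 43 ≡ 21. → (41, 21)
5Q: (41, 21) + (21, 14). λ = (14 - 21)/(21 - 41) ≡ 40/27 mod 47. 27⁻¹ ≡ 7 (mod 47) since 27·7 = 189 ≡ 1, so λ ≡ 45.
  x = λ² - 41 - 21 = 2025 - 62 ≡ 36; y = λ·(41 - 36) - 21 ≡ 16. → (36, 16)
6Q: (36, 16) + (21, 14). λ = (14 - 16)/(21 - 36) ≡ 45/32 mod 47. 32⁻¹ ≡ 25 (mod 47) since 32·25 = 800 ≡ 1, so λ ≡ 44.
  x = λ² - 36 - 21 = 1936 - 57 ≡ 46; y = λ·(36 - 46) - 16 ≡ 14. → (46, 14)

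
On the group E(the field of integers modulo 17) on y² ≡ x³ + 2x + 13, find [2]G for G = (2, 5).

tangent at (2, 5): λ = (3·2² + 2)/(2·5) ≡ 14/10. 10⁻¹ ≡ 12 (mod 17), so λ ≡ 14·12 ≡ 15.
  x = λ² - 2 - 2 = 225 - 4 ≡ 0; y = λ·(2 - 0) - 5 ≡ 8. → (0, 8)

(0, 8)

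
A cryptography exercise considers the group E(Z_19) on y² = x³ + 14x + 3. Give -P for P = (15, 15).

(15, 4)

-(15, 15) = (15, -15 mod 19) = (15, 4).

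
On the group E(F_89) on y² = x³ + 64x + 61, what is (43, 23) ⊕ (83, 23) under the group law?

(43, 23) + (83, 23). λ = (23 - 23)/(83 - 43) ≡ 0/40 mod 89. 40⁻¹ ≡ 69 (mod 89), so λ ≡ 0.
  x = λ² - 43 - 83 = 0 - 126 ≡ 52; y = λ·(43 - 52) - 23 ≡ 66. → (52, 66)

(52, 66)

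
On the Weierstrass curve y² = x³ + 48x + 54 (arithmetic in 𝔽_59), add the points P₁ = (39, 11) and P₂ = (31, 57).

(39, 11) + (31, 57). λ = (57 - 11)/(31 - 39) ≡ 46/51 mod 59. 51⁻¹ ≡ 22 (mod 59), so λ ≡ 9.
  x = λ² - 39 - 31 = 81 - 70 ≡ 11; y = λ·(39 - 11) - 11 ≡ 5. → (11, 5)

(11, 5)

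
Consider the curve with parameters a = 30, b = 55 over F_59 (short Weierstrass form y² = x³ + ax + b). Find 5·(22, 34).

Write G = (22, 34).
Repeated addition: build up to 5G.
2G: tangent at (22, 34): λ = (3·22² + 30)/(2·34) ≡ 7/9. 9⁻¹ ≡ 46 (mod 59), so λ ≡ 7·46 ≡ 27.
  x = λ² - 22 - 22 = 729 - 44 ≡ 36; y = λ·(22 - 36) - 34 ≡ 1. → (36, 1)
3G: (36, 1) + (22, 34). λ = (34 - 1)/(22 - 36) ≡ 33/45 mod 59. 45⁻¹ ≡ 21 (mod 59), so λ ≡ 44.
  x = λ² - 36 - 22 = 1936 - 58 ≡ 49; y = λ·(36 - 49) - 1 ≡ 17. → (49, 17)
4G: (49, 17) + (22, 34). λ = (34 - 17)/(22 - 49) ≡ 17/32 mod 59. 32⁻¹ ≡ 24 (mod 59), so λ ≡ 54.
  x = λ² - 49 - 22 = 2916 - 71 ≡ 13; y = λ·(49 - 13) - 17 ≡ 39. → (13, 39)
5G: (13, 39) + (22, 34). λ = (34 - 39)/(22 - 13) ≡ 54/9 mod 59. 9⁻¹ ≡ 46 (mod 59) since 9·46 = 414 ≡ 1, so λ ≡ 6.
  x = λ² - 13 - 22 = 36 - 35 ≡ 1; y = λ·(13 - 1) - 39 ≡ 33. → (1, 33)

(1, 33)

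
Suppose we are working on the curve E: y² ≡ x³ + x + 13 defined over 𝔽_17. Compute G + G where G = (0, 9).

(1, 7)

tangent at (0, 9): λ = (3·0² + 1)/(2·9) ≡ 1/1. 1⁻¹ ≡ 1 (mod 17), so λ ≡ 1·1 ≡ 1.
  x = λ² - 0 - 0 = 1 - 0 ≡ 1; y = λ·(0 - 1) - 9 ≡ 7. → (1, 7)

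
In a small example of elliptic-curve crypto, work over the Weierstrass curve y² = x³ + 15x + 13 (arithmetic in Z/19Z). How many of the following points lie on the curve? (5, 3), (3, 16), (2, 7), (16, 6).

2

(5, 3): 3² ≡ 9, rhs ≡ 4 → off.
(3, 16): 16² ≡ 9, rhs ≡ 9 → on.
(2, 7): 7² ≡ 11, rhs ≡ 13 → off.
(16, 6): 6² ≡ 17, rhs ≡ 17 → on.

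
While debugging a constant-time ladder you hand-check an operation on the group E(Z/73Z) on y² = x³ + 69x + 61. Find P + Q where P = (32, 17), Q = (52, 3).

(32, 17) + (52, 3). λ = (3 - 17)/(52 - 32) ≡ 59/20 mod 73. 20⁻¹ ≡ 11 (mod 73) since 20·11 = 220 ≡ 1, so λ ≡ 65.
  x = λ² - 32 - 52 = 4225 - 84 ≡ 53; y = λ·(32 - 53) - 17 ≡ 5. → (53, 5)

(53, 5)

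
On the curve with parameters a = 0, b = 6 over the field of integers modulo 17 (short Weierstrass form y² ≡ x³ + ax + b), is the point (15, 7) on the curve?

y² = 7² ≡ 15; x³ + 0x + 6 = 3381 ≡ 15 (mod 17). 15 = 15.

yes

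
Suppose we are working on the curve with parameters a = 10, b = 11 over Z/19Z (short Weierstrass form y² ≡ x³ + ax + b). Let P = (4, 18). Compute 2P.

(16, 7)

tangent at (4, 18): λ = (3·4² + 10)/(2·18) ≡ 1/17. 17⁻¹ ≡ 9 (mod 19) since 17·9 = 153 ≡ 1, so λ ≡ 1·9 ≡ 9.
  x = λ² - 4 - 4 = 81 - 8 ≡ 16; y = λ·(4 - 16) - 18 ≡ 7. → (16, 7)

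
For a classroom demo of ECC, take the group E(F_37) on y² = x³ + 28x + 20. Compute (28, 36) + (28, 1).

The two points share x = 28 and their y-coordinates satisfy 36 + 1 ≡ 0 (mod 37), so they are inverses. Their sum is ∞.

O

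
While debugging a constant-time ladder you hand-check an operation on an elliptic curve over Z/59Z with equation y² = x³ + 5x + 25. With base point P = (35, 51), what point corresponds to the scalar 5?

Double-and-add on 5 = (101)₂. Start with P = (35, 51) for the leading 1-bit.
double: tangent at (35, 51): λ = (3·35² + 5)/(2·51) ≡ 22/43. 43⁻¹ ≡ 11 (mod 59) since 43·11 = 473 ≡ 1, so λ ≡ 22·11 ≡ 6.
  x = λ² - 35 - 35 = 36 - 70 ≡ 25; y = λ·(35 - 25) - 51 ≡ 9. → (25, 9)
double: tangent at (25, 9): λ = (3·25² + 5)/(2·9) ≡ 51/18. 18⁻¹ ≡ 23 (mod 59) since 18·23 = 414 ≡ 1, so λ ≡ 51·23 ≡ 52.
  x = λ² - 25 - 25 = 2704 - 50 ≡ 58; y = λ·(25 - 58) - 9 ≡ 45. → (58, 45)
add P: (58, 45) + (35, 51). λ = (51 - 45)/(35 - 58) ≡ 6/36 mod 59. 36⁻¹ ≡ 41 (mod 59), so λ ≡ 10.
  x = λ² - 58 - 35 = 100 - 93 ≡ 7; y = λ·(58 - 7) - 45 ≡ 52. → (7, 52)

(7, 52)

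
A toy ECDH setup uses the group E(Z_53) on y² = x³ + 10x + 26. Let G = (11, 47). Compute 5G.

Repeated addition: build up to 5G.
2G: tangent at (11, 47): λ = (3·11² + 10)/(2·47) ≡ 2/41. 41⁻¹ ≡ 22 (mod 53) since 41·22 = 902 ≡ 1, so λ ≡ 2·22 ≡ 44.
  x = λ² - 11 - 11 = 1936 - 22 ≡ 6; y = λ·(11 - 6) - 47 ≡ 14. → (6, 14)
3G: (6, 14) + (11, 47). λ = (47 - 14)/(11 - 6) ≡ 33/5 mod 53. 5⁻¹ ≡ 32 (mod 53), so λ ≡ 49.
  x = λ² - 6 - 11 = 2401 - 17 ≡ 52; y = λ·(6 - 52) - 14 ≡ 11. → (52, 11)
4G: (52, 11) + (11, 47). λ = (47 - 11)/(11 - 52) ≡ 36/12 mod 53. 12⁻¹ ≡ 31 (mod 53), so λ ≡ 3.
  x = λ² - 52 - 11 = 9 - 63 ≡ 52; y = λ·(52 - 52) - 11 ≡ 42. → (52, 42)
5G: (52, 42) + (11, 47). λ = (47 - 42)/(11 - 52) ≡ 5/12 mod 53. 12⁻¹ ≡ 31 (mod 53) since 12·31 = 372 ≡ 1, so λ ≡ 49.
  x = λ² - 52 - 11 = 2401 - 63 ≡ 6; y = λ·(52 - 6) - 42 ≡ 39. → (6, 39)

(6, 39)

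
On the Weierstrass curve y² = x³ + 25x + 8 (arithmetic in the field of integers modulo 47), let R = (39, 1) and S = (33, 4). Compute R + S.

(39, 1) + (33, 4). λ = (4 - 1)/(33 - 39) ≡ 3/41 mod 47. 41⁻¹ ≡ 39 (mod 47) since 41·39 = 1599 ≡ 1, so λ ≡ 23.
  x = λ² - 39 - 33 = 529 - 72 ≡ 34; y = λ·(39 - 34) - 1 ≡ 20. → (34, 20)

(34, 20)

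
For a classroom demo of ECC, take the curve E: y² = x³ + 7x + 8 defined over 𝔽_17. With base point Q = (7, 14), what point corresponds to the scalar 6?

Double-and-add on 6 = (110)₂. Start with Q = (7, 14) for the leading 1-bit.
double: tangent at (7, 14): λ = (3·7² + 7)/(2·14) ≡ 1/11. 11⁻¹ ≡ 14 (mod 17), so λ ≡ 1·14 ≡ 14.
  x = λ² - 7 - 7 = 196 - 14 ≡ 12; y = λ·(7 - 12) - 14 ≡ 1. → (12, 1)
add Q: (12, 1) + (7, 14). λ = (14 - 1)/(7 - 12) ≡ 13/12 mod 17. 12⁻¹ ≡ 10 (mod 17) since 12·10 = 120 ≡ 1, so λ ≡ 11.
  x = λ² - 12 - 7 = 121 - 19 ≡ 0; y = λ·(12 - 0) - 1 ≡ 12. → (0, 12)
double: tangent at (0, 12): λ = (3·0² + 7)/(2·12) ≡ 7/7. 7⁻¹ ≡ 5 (mod 17), so λ ≡ 7·5 ≡ 1.
  x = λ² - 0 - 0 = 1 - 0 ≡ 1; y = λ·(0 - 1) - 12 ≡ 4. → (1, 4)

(1, 4)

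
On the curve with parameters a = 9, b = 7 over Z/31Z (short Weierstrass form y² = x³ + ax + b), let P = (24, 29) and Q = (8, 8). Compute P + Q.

(24, 29) + (8, 8). λ = (8 - 29)/(8 - 24) ≡ 10/15 mod 31. 15⁻¹ ≡ 29 (mod 31), so λ ≡ 11.
  x = λ² - 24 - 8 = 121 - 32 ≡ 27; y = λ·(24 - 27) - 29 ≡ 0. → (27, 0)

(27, 0)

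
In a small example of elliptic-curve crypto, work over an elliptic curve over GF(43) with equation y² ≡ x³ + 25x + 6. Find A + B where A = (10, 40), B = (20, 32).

(36, 41)

(10, 40) + (20, 32). λ = (32 - 40)/(20 - 10) ≡ 35/10 mod 43. 10⁻¹ ≡ 13 (mod 43), so λ ≡ 25.
  x = λ² - 10 - 20 = 625 - 30 ≡ 36; y = λ·(10 - 36) - 40 ≡ 41. → (36, 41)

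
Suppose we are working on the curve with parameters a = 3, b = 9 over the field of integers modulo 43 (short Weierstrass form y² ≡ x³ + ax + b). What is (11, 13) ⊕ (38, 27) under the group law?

(25, 10)

(11, 13) + (38, 27). λ = (27 - 13)/(38 - 11) ≡ 14/27 mod 43. 27⁻¹ ≡ 8 (mod 43) since 27·8 = 216 ≡ 1, so λ ≡ 26.
  x = λ² - 11 - 38 = 676 - 49 ≡ 25; y = λ·(11 - 25) - 13 ≡ 10. → (25, 10)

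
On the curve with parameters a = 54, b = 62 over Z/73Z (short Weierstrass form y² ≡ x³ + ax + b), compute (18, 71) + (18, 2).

O

The two points share x = 18 and their y-coordinates satisfy 71 + 2 ≡ 0 (mod 73), so they are inverses. Their sum is O.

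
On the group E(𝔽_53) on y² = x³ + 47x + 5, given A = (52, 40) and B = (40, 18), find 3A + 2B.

First 3A:
Repeated addition: build up to 3A.
2A: tangent at (52, 40): λ = (3·52² + 47)/(2·40) ≡ 50/27. 27⁻¹ ≡ 2 (mod 53), so λ ≡ 50·2 ≡ 47.
  x = λ² - 52 - 52 = 2209 - 104 ≡ 38; y = λ·(52 - 38) - 40 ≡ 35. → (38, 35)
3A: (38, 35) + (52, 40). λ = (40 - 35)/(52 - 38) ≡ 5/14 mod 53. 14⁻¹ ≡ 19 (mod 53), so λ ≡ 42.
  x = λ² - 38 - 52 = 1764 - 90 ≡ 31; y = λ·(38 - 31) - 35 ≡ 47. → (31, 47)
3A = (31, 47).
Next 2B:
Repeated addition: build up to 2B.
2B: tangent at (40, 18): λ = (3·40² + 47)/(2·18) ≡ 24/36. 36⁻¹ ≡ 28 (mod 53), so λ ≡ 24·28 ≡ 36.
  x = λ² - 40 - 40 = 1296 - 80 ≡ 50; y = λ·(40 - 50) - 18 ≡ 46. → (50, 46)
2B = (50, 46).
Finally 3A + 2B:
(31, 47) + (50, 46). λ = (46 - 47)/(50 - 31) ≡ 52/19 mod 53. 19⁻¹ ≡ 14 (mod 53) since 19·14 = 266 ≡ 1, so λ ≡ 39.
  x = λ² - 31 - 50 = 1521 - 81 ≡ 9; y = λ·(31 - 9) - 47 ≡ 16. → (9, 16)

(9, 16)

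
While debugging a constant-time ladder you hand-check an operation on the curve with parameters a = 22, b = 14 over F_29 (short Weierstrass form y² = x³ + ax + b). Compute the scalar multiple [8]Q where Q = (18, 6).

(28, 7)

Repeated addition: build up to 8Q.
2Q: tangent at (18, 6): λ = (3·18² + 22)/(2·6) ≡ 8/12. 12⁻¹ ≡ 17 (mod 29) since 12·17 = 204 ≡ 1, so λ ≡ 8·17 ≡ 20.
  x = λ² - 18 - 18 = 400 - 36 ≡ 16; y = λ·(18 - 16) - 6 ≡ 5. → (16, 5)
3Q: (16, 5) + (18, 6). λ = (6 - 5)/(18 - 16) ≡ 1/2 mod 29. 2⁻¹ ≡ 15 (mod 29) since 2·15 = 30 ≡ 1, so λ ≡ 15.
  x = λ² - 16 - 18 = 225 - 34 ≡ 17; y = λ·(16 - 17) - 5 ≡ 9. → (17, 9)
4Q: (17, 9) + (18, 6). λ = (6 - 9)/(18 - 17) ≡ 26/1 mod 29. 1⁻¹ ≡ 1 (mod 29) since 1·1 = 1 ≡ 1, so λ ≡ 26.
  x = λ² - 17 - 18 = 676 - 35 ≡ 3; y = λ·(17 - 3) - 9 ≡ 7. → (3, 7)
5Q: (3, 7) + (18, 6). λ = (6 - 7)/(18 - 3) ≡ 28/15 mod 29. 15⁻¹ ≡ 2 (mod 29), so λ ≡ 27.
  x = λ² - 3 - 18 = 729 - 21 ≡ 12; y = λ·(3 - 12) - 7 ≡ 11. → (12, 11)
6Q: (12, 11) + (18, 6). λ = (6 - 11)/(18 - 12) ≡ 24/6 mod 29. 6⁻¹ ≡ 5 (mod 29), so λ ≡ 4.
  x = λ² - 12 - 18 = 16 - 30 ≡ 15; y = λ·(12 - 15) - 11 ≡ 6. → (15, 6)
7Q: (15, 6) + (18, 6). λ = (6 - 6)/(18 - 15) ≡ 0/3 mod 29. 3⁻¹ ≡ 10 (mod 29), so λ ≡ 0.
  x = λ² - 15 - 18 = 0 - 33 ≡ 25; y = λ·(15 - 25) - 6 ≡ 23. → (25, 23)
8Q: (25, 23) + (18, 6). λ = (6 - 23)/(18 - 25) ≡ 12/22 mod 29. 22⁻¹ ≡ 4 (mod 29) since 22·4 = 88 ≡ 1, so λ ≡ 19.
  x = λ² - 25 - 18 = 361 - 43 ≡ 28; y = λ·(25 - 28) - 23 ≡ 7. → (28, 7)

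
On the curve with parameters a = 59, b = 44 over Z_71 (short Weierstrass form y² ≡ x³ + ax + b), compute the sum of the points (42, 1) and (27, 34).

(4, 29)

(42, 1) + (27, 34). λ = (34 - 1)/(27 - 42) ≡ 33/56 mod 71. 56⁻¹ ≡ 52 (mod 71) since 56·52 = 2912 ≡ 1, so λ ≡ 12.
  x = λ² - 42 - 27 = 144 - 69 ≡ 4; y = λ·(42 - 4) - 1 ≡ 29. → (4, 29)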